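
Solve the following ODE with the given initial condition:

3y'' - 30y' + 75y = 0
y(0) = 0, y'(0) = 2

General solution: y = (C₁ + C₂x)e^(5x)
Repeated root r = 5
Applying ICs: C₁ = 0, C₂ = 2
Particular solution: y = 2xe^(5x)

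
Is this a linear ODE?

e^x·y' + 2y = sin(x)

Yes. Linear (y and its derivatives appear to the first power only, no products of y terms)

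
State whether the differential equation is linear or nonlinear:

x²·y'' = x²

Linear (y and its derivatives appear to the first power only, no products of y terms)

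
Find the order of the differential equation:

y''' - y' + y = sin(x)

The order is 3 (highest derivative is of order 3).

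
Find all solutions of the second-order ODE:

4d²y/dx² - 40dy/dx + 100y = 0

Characteristic equation: 4r² - 40r + 100 = 0
Divide by 4: r² - 10r + 25 = 0
Factored: (r - 5)² = 0
Repeated root: r = 5
General solution: y = (C₁ + C₂x)e^(5x)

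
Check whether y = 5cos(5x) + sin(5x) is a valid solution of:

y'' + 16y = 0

Verification:
y'' = -125cos(5x) - 25sin(5x)
y'' + 16y ≠ 0 (frequency mismatch: got 25 instead of 16)

No, it is not a solution.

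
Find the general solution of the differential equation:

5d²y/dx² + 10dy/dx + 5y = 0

Characteristic equation: 5r² + 10r + 5 = 0
Divide by 5: r² + 2r + 1 = 0
Factored: (r + 1)² = 0
Repeated root: r = -1
General solution: y = (C₁ + C₂x)e^(-x)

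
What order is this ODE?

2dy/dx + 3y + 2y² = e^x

The order is 1 (highest derivative is of order 1).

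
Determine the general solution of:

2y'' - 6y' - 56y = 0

Characteristic equation: 2r² - 6r - 56 = 0
Divide by 2: r² - 3r - 28 = 0
Roots: r = 7, -4 (distinct real)
General solution: y = C₁e^(7x) + C₂e^(-4x)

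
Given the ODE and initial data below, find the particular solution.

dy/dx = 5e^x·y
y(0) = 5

General solution: y = Ce^(5e^x)
Applying IC y(0) = 5:
Particular solution: y = 5e^(5(e^x - 1))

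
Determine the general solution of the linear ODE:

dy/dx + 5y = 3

Using integrating factor method:

General solution: y = 3/5 + Ce^(-5x)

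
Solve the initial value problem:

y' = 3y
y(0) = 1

General solution: y = Ce^(3x)
Applying IC y(0) = 1:
Particular solution: y = e^(3x)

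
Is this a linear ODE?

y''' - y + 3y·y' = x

No. Nonlinear (product y·y')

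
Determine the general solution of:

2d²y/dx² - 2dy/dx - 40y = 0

Characteristic equation: 2r² - 2r - 40 = 0
Divide by 2: r² - r - 20 = 0
Roots: r = 5, -4 (distinct real)
General solution: y = C₁e^(5x) + C₂e^(-4x)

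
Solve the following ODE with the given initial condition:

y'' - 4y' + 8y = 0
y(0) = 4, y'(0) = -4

General solution: y = e^(2x)(C₁cos(2x) + C₂sin(2x))
Complex roots r = 2 ± 2i
Applying ICs: C₁ = 4, C₂ = -6
Particular solution: y = e^(2x)(4cos(2x) - 6sin(2x))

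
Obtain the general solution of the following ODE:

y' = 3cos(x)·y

Separating variables and integrating:
ln|y| = 3sin(x) + C

General solution: y = Ce^(3sin(x))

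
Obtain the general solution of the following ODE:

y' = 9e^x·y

Separating variables and integrating:
ln|y| = 9e^x + C

General solution: y = Ce^(9e^x)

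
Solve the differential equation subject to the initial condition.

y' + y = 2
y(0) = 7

General solution: y = 2 + Ce^(-x)
Applying y(0) = 7: C = 7 - 2 = 5
Particular solution: y = 2 + 5e^(-x)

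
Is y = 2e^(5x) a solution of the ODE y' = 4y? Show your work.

Verification:
y = 2e^(5x)
y' = 10e^(5x)
But 4y = 8e^(5x)
y' ≠ 4y — the derivative does not match

No, it is not a solution.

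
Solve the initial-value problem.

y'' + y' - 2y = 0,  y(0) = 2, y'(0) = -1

General solution: y = C₁e^x + C₂e^(-2x)
Applying ICs: C₁ = 1, C₂ = 1
Particular solution: y = e^x + e^(-2x)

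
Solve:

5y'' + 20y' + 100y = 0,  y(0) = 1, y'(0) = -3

General solution: y = e^(-2x)(C₁cos(4x) + C₂sin(4x))
Complex roots r = -2 ± 4i
Applying ICs: C₁ = 1, C₂ = -1/4
Particular solution: y = e^(-2x)(cos(4x) - (1/4)sin(4x))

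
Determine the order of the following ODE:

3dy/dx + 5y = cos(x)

The order is 1 (highest derivative is of order 1).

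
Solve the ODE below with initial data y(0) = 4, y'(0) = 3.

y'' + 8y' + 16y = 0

General solution: y = (C₁ + C₂x)e^(-4x)
Repeated root r = -4
Applying ICs: C₁ = 4, C₂ = 19
Particular solution: y = (4 + 19x)e^(-4x)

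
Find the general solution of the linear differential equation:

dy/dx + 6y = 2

Using integrating factor method:

General solution: y = 1/3 + Ce^(-6x)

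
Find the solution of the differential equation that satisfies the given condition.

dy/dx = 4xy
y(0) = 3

General solution: y = Ce^(2x²)
Applying IC y(0) = 3:
Particular solution: y = 3e^(2x²)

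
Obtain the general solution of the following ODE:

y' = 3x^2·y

Separating variables and integrating:
ln|y| = x^3 + C

General solution: y = Ce^(x^3)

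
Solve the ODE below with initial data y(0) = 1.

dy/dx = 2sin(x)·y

General solution: y = Ce^(-2cos(x))
Applying IC y(0) = 1:
Particular solution: y = e^(2(1-cos(x)))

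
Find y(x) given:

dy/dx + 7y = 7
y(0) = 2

General solution: y = 1 + Ce^(-7x)
Applying y(0) = 2: C = 2 - 1 = 1
Particular solution: y = 1 + e^(-7x)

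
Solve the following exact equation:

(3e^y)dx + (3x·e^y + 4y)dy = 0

Verify exactness: ∂M/∂y = ∂N/∂x ✓
Find F(x,y) such that ∂F/∂x = M, ∂F/∂y = N
Solution: 3x·e^y + 2y² = C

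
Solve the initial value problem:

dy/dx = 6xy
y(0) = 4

General solution: y = Ce^(3x²)
Applying IC y(0) = 4:
Particular solution: y = 4e^(3x²)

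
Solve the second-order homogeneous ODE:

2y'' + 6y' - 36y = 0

Characteristic equation: 2r² + 6r - 36 = 0
Divide by 2: r² + 3r - 18 = 0
Roots: r = 3, -6 (distinct real)
General solution: y = C₁e^(3x) + C₂e^(-6x)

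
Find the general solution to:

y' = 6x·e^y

Separating variables and integrating:
-e^(-y) = 3x² + C

General solution: y = -ln(C - 3x²)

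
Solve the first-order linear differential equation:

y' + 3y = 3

Using integrating factor method:

General solution: y = 1 + Ce^(-3x)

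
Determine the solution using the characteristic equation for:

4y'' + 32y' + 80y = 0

Characteristic equation: 4r² + 32r + 80 = 0
Divide by 4: r² + 8r + 20 = 0
Roots: r = -4 ± 2i (complex conjugates)
General solution: y = e^(-4x)(C₁cos(2x) + C₂sin(2x))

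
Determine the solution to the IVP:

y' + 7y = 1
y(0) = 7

General solution: y = 1/7 + Ce^(-7x)
Applying y(0) = 7: C = 7 - 1/7 = 48/7
Particular solution: y = 1/7 + (48/7)e^(-7x)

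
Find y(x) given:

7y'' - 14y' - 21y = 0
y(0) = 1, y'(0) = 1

General solution: y = C₁e^(3x) + C₂e^(-x)
Applying ICs: C₁ = 1/2, C₂ = 1/2
Particular solution: y = (1/2)e^(3x) + (1/2)e^(-x)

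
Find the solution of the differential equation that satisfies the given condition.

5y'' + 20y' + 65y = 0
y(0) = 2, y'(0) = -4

General solution: y = e^(-2x)(C₁cos(3x) + C₂sin(3x))
Complex roots r = -2 ± 3i
Applying ICs: C₁ = 2, C₂ = 0
Particular solution: y = e^(-2x)(2cos(3x))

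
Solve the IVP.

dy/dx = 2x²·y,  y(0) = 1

General solution: y = Ce^(2x³/3)
Applying IC y(0) = 1:
Particular solution: y = e^(2x³/3)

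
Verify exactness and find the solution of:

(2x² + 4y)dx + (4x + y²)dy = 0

Verify exactness: ∂M/∂y = ∂N/∂x ✓
Find F(x,y) such that ∂F/∂x = M, ∂F/∂y = N
Solution: 2x³/3 + 4xy + y³/3 = C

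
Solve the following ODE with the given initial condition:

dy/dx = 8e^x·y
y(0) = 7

General solution: y = Ce^(8e^x)
Applying IC y(0) = 7:
Particular solution: y = 7e^(8(e^x - 1))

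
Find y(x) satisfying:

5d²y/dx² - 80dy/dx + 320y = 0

Characteristic equation: 5r² - 80r + 320 = 0
Divide by 5: r² - 16r + 64 = 0
Factored: (r - 8)² = 0
Repeated root: r = 8
General solution: y = (C₁ + C₂x)e^(8x)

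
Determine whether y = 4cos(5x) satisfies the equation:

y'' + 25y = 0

Verification:
y'' = -100cos(5x)
y'' + 25y = 0 ✓

Yes, it is a solution.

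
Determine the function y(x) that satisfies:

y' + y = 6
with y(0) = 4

General solution: y = 6 + Ce^(-x)
Applying y(0) = 4: C = 4 - 6 = -2
Particular solution: y = 6 - 2e^(-x)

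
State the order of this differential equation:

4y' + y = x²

The order is 1 (highest derivative is of order 1).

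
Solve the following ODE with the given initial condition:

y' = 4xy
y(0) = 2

General solution: y = Ce^(2x²)
Applying IC y(0) = 2:
Particular solution: y = 2e^(2x²)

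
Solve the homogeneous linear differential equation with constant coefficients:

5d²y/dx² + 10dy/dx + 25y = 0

Characteristic equation: 5r² + 10r + 25 = 0
Divide by 5: r² + 2r + 5 = 0
Roots: r = -1 ± 2i (complex conjugates)
General solution: y = e^(-x)(C₁cos(2x) + C₂sin(2x))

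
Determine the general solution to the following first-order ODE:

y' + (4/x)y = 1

Using integrating factor method:

General solution: y = (1/5)x + Cx^(-4)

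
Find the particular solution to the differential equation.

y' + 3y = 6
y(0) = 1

General solution: y = 2 + Ce^(-3x)
Applying y(0) = 1: C = 1 - 2 = -1
Particular solution: y = 2 - e^(-3x)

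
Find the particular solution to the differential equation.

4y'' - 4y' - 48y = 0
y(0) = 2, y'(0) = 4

General solution: y = C₁e^(4x) + C₂e^(-3x)
Applying ICs: C₁ = 10/7, C₂ = 4/7
Particular solution: y = (10/7)e^(4x) + (4/7)e^(-3x)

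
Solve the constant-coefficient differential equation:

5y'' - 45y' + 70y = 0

Characteristic equation: 5r² - 45r + 70 = 0
Divide by 5: r² - 9r + 14 = 0
Roots: r = 7, 2 (distinct real)
General solution: y = C₁e^(7x) + C₂e^(2x)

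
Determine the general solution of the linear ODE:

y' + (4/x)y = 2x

Using integrating factor method:

General solution: y = (1/3)x^2 + Cx^(-4)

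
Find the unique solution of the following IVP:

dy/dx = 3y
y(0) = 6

General solution: y = Ce^(3x)
Applying IC y(0) = 6:
Particular solution: y = 6e^(3x)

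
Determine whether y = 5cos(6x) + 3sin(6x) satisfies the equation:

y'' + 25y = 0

Verification:
y'' = -180cos(6x) - 108sin(6x)
y'' + 25y ≠ 0 (frequency mismatch: got 36 instead of 25)

No, it is not a solution.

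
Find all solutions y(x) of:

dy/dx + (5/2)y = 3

Using integrating factor method:

General solution: y = 6/5 + Ce^(-5x/2)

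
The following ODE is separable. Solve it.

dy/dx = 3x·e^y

Separating variables and integrating:
-e^(-y) = 3x²/2 + C

General solution: y = -ln(C - 3x²/2)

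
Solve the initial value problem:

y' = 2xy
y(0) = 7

General solution: y = Ce^(x²)
Applying IC y(0) = 7:
Particular solution: y = 7e^(x²)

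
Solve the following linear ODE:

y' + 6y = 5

Using integrating factor method:

General solution: y = 5/6 + Ce^(-6x)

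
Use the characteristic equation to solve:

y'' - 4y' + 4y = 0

Characteristic equation: r² - 4r + 4 = 0
Factored: (r - 2)² = 0
Repeated root: r = 2
General solution: y = (C₁ + C₂x)e^(2x)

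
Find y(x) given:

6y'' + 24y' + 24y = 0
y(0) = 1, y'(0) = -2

General solution: y = (C₁ + C₂x)e^(-2x)
Repeated root r = -2
Applying ICs: C₁ = 1, C₂ = 0
Particular solution: y = e^(-2x)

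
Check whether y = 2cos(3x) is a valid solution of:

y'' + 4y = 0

Verification:
y'' = -18cos(3x)
y'' + 4y ≠ 0 (frequency mismatch: got 9 instead of 4)

No, it is not a solution.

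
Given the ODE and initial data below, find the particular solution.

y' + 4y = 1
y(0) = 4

General solution: y = 1/4 + Ce^(-4x)
Applying y(0) = 4: C = 4 - 1/4 = 15/4
Particular solution: y = 1/4 + (15/4)e^(-4x)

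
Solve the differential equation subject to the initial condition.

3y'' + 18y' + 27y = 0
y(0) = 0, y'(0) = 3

General solution: y = (C₁ + C₂x)e^(-3x)
Repeated root r = -3
Applying ICs: C₁ = 0, C₂ = 3
Particular solution: y = 3xe^(-3x)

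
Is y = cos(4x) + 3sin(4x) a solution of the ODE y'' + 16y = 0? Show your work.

Verification:
y'' = -16cos(4x) - 48sin(4x)
y'' + 16y = 0 ✓

Yes, it is a solution.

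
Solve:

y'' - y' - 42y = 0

Characteristic equation: r² - r - 42 = 0
Roots: r = 7, -6 (distinct real)
General solution: y = C₁e^(7x) + C₂e^(-6x)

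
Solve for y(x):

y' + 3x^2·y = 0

Using integrating factor method:

General solution: y = Ce^(-x^3)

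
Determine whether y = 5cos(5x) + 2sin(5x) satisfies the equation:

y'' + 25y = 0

Verification:
y'' = -125cos(5x) - 50sin(5x)
y'' + 25y = 0 ✓

Yes, it is a solution.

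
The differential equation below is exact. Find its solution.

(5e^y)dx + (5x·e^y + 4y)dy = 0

Verify exactness: ∂M/∂y = ∂N/∂x ✓
Find F(x,y) such that ∂F/∂x = M, ∂F/∂y = N
Solution: 5x·e^y + 2y² = C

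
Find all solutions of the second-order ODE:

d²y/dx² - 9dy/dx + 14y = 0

Characteristic equation: r² - 9r + 14 = 0
Roots: r = 7, 2 (distinct real)
General solution: y = C₁e^(7x) + C₂e^(2x)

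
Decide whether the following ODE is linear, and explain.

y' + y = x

Linear (y and its derivatives appear to the first power only, no products of y terms)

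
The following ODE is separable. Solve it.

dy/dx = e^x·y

Separating variables and integrating:
ln|y| = e^x + C

General solution: y = Ce^(e^x)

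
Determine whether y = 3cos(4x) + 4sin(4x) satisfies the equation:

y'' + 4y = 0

Verification:
y'' = -48cos(4x) - 64sin(4x)
y'' + 4y ≠ 0 (frequency mismatch: got 16 instead of 4)

No, it is not a solution.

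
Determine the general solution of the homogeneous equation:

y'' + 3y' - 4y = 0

Characteristic equation: r² + 3r - 4 = 0
Roots: r = 1, -4 (distinct real)
General solution: y = C₁e^x + C₂e^(-4x)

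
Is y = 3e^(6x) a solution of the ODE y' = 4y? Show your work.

Verification:
y = 3e^(6x)
y' = 18e^(6x)
But 4y = 12e^(6x)
y' ≠ 4y — the derivative does not match

No, it is not a solution.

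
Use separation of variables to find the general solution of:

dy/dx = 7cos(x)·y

Separating variables and integrating:
ln|y| = 7sin(x) + C

General solution: y = Ce^(7sin(x))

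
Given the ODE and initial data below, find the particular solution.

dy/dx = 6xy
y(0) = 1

General solution: y = Ce^(3x²)
Applying IC y(0) = 1:
Particular solution: y = e^(3x²)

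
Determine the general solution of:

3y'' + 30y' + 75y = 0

Characteristic equation: 3r² + 30r + 75 = 0
Divide by 3: r² + 10r + 25 = 0
Factored: (r + 5)² = 0
Repeated root: r = -5
General solution: y = (C₁ + C₂x)e^(-5x)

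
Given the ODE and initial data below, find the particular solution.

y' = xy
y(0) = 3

General solution: y = Ce^(x²/2)
Applying IC y(0) = 3:
Particular solution: y = 3e^(x²/2)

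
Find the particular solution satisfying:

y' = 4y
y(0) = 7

General solution: y = Ce^(4x)
Applying IC y(0) = 7:
Particular solution: y = 7e^(4x)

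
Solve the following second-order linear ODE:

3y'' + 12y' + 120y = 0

Characteristic equation: 3r² + 12r + 120 = 0
Divide by 3: r² + 4r + 40 = 0
Roots: r = -2 ± 6i (complex conjugates)
General solution: y = e^(-2x)(C₁cos(6x) + C₂sin(6x))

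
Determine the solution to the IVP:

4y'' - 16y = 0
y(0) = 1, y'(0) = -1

General solution: y = C₁e^(2x) + C₂e^(-2x)
Applying ICs: C₁ = 1/4, C₂ = 3/4
Particular solution: y = (1/4)e^(2x) + (3/4)e^(-2x)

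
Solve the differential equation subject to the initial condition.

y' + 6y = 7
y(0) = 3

General solution: y = 7/6 + Ce^(-6x)
Applying y(0) = 3: C = 3 - 7/6 = 11/6
Particular solution: y = 7/6 + (11/6)e^(-6x)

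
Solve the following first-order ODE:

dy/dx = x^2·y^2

Separating variables and integrating:
-1/y = x^3/3 + C

General solution: y^-1 = (-1/3)x^3 + C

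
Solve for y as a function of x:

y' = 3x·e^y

Separating variables and integrating:
-e^(-y) = 3x²/2 + C

General solution: y = -ln(C - 3x²/2)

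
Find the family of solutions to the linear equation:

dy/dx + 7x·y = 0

Using integrating factor method:

General solution: y = Ce^(-7x^2/2)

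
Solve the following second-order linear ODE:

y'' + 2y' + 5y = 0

Characteristic equation: r² + 2r + 5 = 0
Roots: r = -1 ± 2i (complex conjugates)
General solution: y = e^(-x)(C₁cos(2x) + C₂sin(2x))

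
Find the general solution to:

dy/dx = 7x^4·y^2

Separating variables and integrating:
-1/y = 7x^5/5 + C

General solution: y^-1 = (-7/5)x^5 + C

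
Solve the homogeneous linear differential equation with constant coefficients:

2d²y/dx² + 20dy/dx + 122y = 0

Characteristic equation: 2r² + 20r + 122 = 0
Divide by 2: r² + 10r + 61 = 0
Roots: r = -5 ± 6i (complex conjugates)
General solution: y = e^(-5x)(C₁cos(6x) + C₂sin(6x))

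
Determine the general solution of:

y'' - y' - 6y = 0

Characteristic equation: r² - r - 6 = 0
Roots: r = 3, -2 (distinct real)
General solution: y = C₁e^(3x) + C₂e^(-2x)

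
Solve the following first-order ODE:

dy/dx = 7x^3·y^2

Separating variables and integrating:
-1/y = 7x^4/4 + C

General solution: y^-1 = (-7/4)x^4 + C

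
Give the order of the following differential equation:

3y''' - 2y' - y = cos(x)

The order is 3 (highest derivative is of order 3).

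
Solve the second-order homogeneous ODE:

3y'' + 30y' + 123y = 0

Characteristic equation: 3r² + 30r + 123 = 0
Divide by 3: r² + 10r + 41 = 0
Roots: r = -5 ± 4i (complex conjugates)
General solution: y = e^(-5x)(C₁cos(4x) + C₂sin(4x))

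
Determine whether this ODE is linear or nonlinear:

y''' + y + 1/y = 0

Nonlinear (1/y term)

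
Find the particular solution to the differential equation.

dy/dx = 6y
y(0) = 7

General solution: y = Ce^(6x)
Applying IC y(0) = 7:
Particular solution: y = 7e^(6x)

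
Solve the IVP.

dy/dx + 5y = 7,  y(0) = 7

General solution: y = 7/5 + Ce^(-5x)
Applying y(0) = 7: C = 7 - 7/5 = 28/5
Particular solution: y = 7/5 + (28/5)e^(-5x)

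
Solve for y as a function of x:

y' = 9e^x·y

Separating variables and integrating:
ln|y| = 9e^x + C

General solution: y = Ce^(9e^x)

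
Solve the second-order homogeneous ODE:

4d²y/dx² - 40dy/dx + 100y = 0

Characteristic equation: 4r² - 40r + 100 = 0
Divide by 4: r² - 10r + 25 = 0
Factored: (r - 5)² = 0
Repeated root: r = 5
General solution: y = (C₁ + C₂x)e^(5x)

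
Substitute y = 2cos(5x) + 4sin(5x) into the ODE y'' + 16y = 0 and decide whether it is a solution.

Verification:
y'' = -50cos(5x) - 100sin(5x)
y'' + 16y ≠ 0 (frequency mismatch: got 25 instead of 16)

No, it is not a solution.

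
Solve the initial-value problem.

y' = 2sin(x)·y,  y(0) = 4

General solution: y = Ce^(-2cos(x))
Applying IC y(0) = 4:
Particular solution: y = 4e^(2(1-cos(x)))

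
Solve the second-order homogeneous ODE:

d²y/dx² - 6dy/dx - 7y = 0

Characteristic equation: r² - 6r - 7 = 0
Roots: r = 7, -1 (distinct real)
General solution: y = C₁e^(7x) + C₂e^(-x)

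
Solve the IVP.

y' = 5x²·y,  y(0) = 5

General solution: y = Ce^(5x³/3)
Applying IC y(0) = 5:
Particular solution: y = 5e^(5x³/3)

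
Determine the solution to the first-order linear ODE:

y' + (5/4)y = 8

Using integrating factor method:

General solution: y = 32/5 + Ce^(-5x/4)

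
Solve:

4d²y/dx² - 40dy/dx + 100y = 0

Characteristic equation: 4r² - 40r + 100 = 0
Divide by 4: r² - 10r + 25 = 0
Factored: (r - 5)² = 0
Repeated root: r = 5
General solution: y = (C₁ + C₂x)e^(5x)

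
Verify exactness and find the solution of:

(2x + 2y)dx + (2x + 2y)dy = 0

Verify exactness: ∂M/∂y = ∂N/∂x ✓
Find F(x,y) such that ∂F/∂x = M, ∂F/∂y = N
Solution: x² + 2xy + y² = C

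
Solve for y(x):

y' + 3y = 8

Using integrating factor method:

General solution: y = 8/3 + Ce^(-3x)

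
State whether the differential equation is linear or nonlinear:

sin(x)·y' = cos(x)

Linear (y and its derivatives appear to the first power only, no products of y terms)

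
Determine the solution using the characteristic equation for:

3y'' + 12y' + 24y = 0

Characteristic equation: 3r² + 12r + 24 = 0
Divide by 3: r² + 4r + 8 = 0
Roots: r = -2 ± 2i (complex conjugates)
General solution: y = e^(-2x)(C₁cos(2x) + C₂sin(2x))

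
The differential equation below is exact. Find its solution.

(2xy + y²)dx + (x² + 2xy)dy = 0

Verify exactness: ∂M/∂y = ∂N/∂x ✓
Find F(x,y) such that ∂F/∂x = M, ∂F/∂y = N
Solution: x²y + xy² = C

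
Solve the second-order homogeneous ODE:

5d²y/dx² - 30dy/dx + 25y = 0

Characteristic equation: 5r² - 30r + 25 = 0
Divide by 5: r² - 6r + 5 = 0
Roots: r = 1, 5 (distinct real)
General solution: y = C₁e^x + C₂e^(5x)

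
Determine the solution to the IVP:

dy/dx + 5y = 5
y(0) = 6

General solution: y = 1 + Ce^(-5x)
Applying y(0) = 6: C = 6 - 1 = 5
Particular solution: y = 1 + 5e^(-5x)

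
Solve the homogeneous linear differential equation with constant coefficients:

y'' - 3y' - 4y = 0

Characteristic equation: r² - 3r - 4 = 0
Roots: r = 4, -1 (distinct real)
General solution: y = C₁e^(4x) + C₂e^(-x)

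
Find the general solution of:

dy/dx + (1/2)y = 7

Using integrating factor method:

General solution: y = 14 + Ce^(-x/2)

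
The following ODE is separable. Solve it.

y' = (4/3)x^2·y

Separating variables and integrating:
ln|y| = 4x^3/9 + C

General solution: y = Ce^(4x^3/9)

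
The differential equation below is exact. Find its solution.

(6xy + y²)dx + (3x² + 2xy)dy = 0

Verify exactness: ∂M/∂y = ∂N/∂x ✓
Find F(x,y) such that ∂F/∂x = M, ∂F/∂y = N
Solution: 3x²y + xy² = C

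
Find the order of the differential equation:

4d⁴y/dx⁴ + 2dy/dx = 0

The order is 4 (highest derivative is of order 4).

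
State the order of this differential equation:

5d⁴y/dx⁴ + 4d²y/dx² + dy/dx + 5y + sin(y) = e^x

The order is 4 (highest derivative is of order 4).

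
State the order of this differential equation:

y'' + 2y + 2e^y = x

The order is 2 (highest derivative is of order 2).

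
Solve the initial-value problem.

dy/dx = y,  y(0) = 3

General solution: y = Ce^x
Applying IC y(0) = 3:
Particular solution: y = 3e^x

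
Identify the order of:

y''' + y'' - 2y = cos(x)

The order is 3 (highest derivative is of order 3).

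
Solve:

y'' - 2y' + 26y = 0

Characteristic equation: r² - 2r + 26 = 0
Roots: r = 1 ± 5i (complex conjugates)
General solution: y = e^x(C₁cos(5x) + C₂sin(5x))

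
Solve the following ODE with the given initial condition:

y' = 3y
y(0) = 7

General solution: y = Ce^(3x)
Applying IC y(0) = 7:
Particular solution: y = 7e^(3x)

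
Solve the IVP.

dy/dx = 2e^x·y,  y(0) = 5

General solution: y = Ce^(2e^x)
Applying IC y(0) = 5:
Particular solution: y = 5e^(2(e^x - 1))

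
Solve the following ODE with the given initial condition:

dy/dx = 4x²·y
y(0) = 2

General solution: y = Ce^(4x³/3)
Applying IC y(0) = 2:
Particular solution: y = 2e^(4x³/3)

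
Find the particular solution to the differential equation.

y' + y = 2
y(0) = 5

General solution: y = 2 + Ce^(-x)
Applying y(0) = 5: C = 5 - 2 = 3
Particular solution: y = 2 + 3e^(-x)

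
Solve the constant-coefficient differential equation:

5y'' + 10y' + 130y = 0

Characteristic equation: 5r² + 10r + 130 = 0
Divide by 5: r² + 2r + 26 = 0
Roots: r = -1 ± 5i (complex conjugates)
General solution: y = e^(-x)(C₁cos(5x) + C₂sin(5x))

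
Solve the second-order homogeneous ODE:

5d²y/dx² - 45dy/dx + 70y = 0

Characteristic equation: 5r² - 45r + 70 = 0
Divide by 5: r² - 9r + 14 = 0
Roots: r = 2, 7 (distinct real)
General solution: y = C₁e^(2x) + C₂e^(7x)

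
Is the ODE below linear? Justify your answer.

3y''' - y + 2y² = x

No. Nonlinear (y² term)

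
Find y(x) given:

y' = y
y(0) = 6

General solution: y = Ce^x
Applying IC y(0) = 6:
Particular solution: y = 6e^x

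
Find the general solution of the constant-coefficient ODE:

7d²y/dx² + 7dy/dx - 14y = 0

Characteristic equation: 7r² + 7r - 14 = 0
Divide by 7: r² + r - 2 = 0
Roots: r = 1, -2 (distinct real)
General solution: y = C₁e^x + C₂e^(-2x)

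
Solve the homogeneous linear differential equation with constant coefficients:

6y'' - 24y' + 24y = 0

Characteristic equation: 6r² - 24r + 24 = 0
Divide by 6: r² - 4r + 4 = 0
Factored: (r - 2)² = 0
Repeated root: r = 2
General solution: y = (C₁ + C₂x)e^(2x)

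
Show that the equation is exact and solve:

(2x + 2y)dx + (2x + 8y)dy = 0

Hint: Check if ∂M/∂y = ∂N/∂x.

Verify exactness: ∂M/∂y = ∂N/∂x ✓
Find F(x,y) such that ∂F/∂x = M, ∂F/∂y = N
Solution: x² + 2xy + 4y² = C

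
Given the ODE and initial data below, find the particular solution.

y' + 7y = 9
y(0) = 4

General solution: y = 9/7 + Ce^(-7x)
Applying y(0) = 4: C = 4 - 9/7 = 19/7
Particular solution: y = 9/7 + (19/7)e^(-7x)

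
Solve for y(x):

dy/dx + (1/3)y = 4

Using integrating factor method:

General solution: y = 12 + Ce^(-x/3)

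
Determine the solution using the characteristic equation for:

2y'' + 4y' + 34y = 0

Characteristic equation: 2r² + 4r + 34 = 0
Divide by 2: r² + 2r + 17 = 0
Roots: r = -1 ± 4i (complex conjugates)
General solution: y = e^(-x)(C₁cos(4x) + C₂sin(4x))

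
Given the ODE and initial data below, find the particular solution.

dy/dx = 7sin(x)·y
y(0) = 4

General solution: y = Ce^(-7cos(x))
Applying IC y(0) = 4:
Particular solution: y = 4e^(7(1-cos(x)))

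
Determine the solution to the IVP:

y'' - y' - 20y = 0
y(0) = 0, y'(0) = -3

General solution: y = C₁e^(5x) + C₂e^(-4x)
Applying ICs: C₁ = -1/3, C₂ = 1/3
Particular solution: y = -(1/3)e^(5x) + (1/3)e^(-4x)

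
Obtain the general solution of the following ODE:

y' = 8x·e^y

Separating variables and integrating:
-e^(-y) = 4x² + C

General solution: y = -ln(C - 4x²)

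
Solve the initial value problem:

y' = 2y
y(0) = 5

General solution: y = Ce^(2x)
Applying IC y(0) = 5:
Particular solution: y = 5e^(2x)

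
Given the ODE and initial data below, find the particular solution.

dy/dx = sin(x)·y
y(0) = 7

General solution: y = Ce^(-cos(x))
Applying IC y(0) = 7:
Particular solution: y = 7e^(1-cos(x))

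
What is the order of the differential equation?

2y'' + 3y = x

The order is 2 (highest derivative is of order 2).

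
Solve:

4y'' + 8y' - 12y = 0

Characteristic equation: 4r² + 8r - 12 = 0
Divide by 4: r² + 2r - 3 = 0
Roots: r = 1, -3 (distinct real)
General solution: y = C₁e^x + C₂e^(-3x)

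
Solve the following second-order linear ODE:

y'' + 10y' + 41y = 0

Characteristic equation: r² + 10r + 41 = 0
Roots: r = -5 ± 4i (complex conjugates)
General solution: y = e^(-5x)(C₁cos(4x) + C₂sin(4x))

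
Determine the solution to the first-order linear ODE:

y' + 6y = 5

Using integrating factor method:

General solution: y = 5/6 + Ce^(-6x)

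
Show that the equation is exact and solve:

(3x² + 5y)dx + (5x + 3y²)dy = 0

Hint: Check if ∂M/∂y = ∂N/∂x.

Verify exactness: ∂M/∂y = ∂N/∂x ✓
Find F(x,y) such that ∂F/∂x = M, ∂F/∂y = N
Solution: x³ + 5xy + y³ = C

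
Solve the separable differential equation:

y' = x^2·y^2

Separating variables and integrating:
-1/y = x^3/3 + C

General solution: y^-1 = (-1/3)x^3 + C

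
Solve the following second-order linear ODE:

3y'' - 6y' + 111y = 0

Characteristic equation: 3r² - 6r + 111 = 0
Divide by 3: r² - 2r + 37 = 0
Roots: r = 1 ± 6i (complex conjugates)
General solution: y = e^x(C₁cos(6x) + C₂sin(6x))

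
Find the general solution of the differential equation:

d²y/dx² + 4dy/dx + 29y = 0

Characteristic equation: r² + 4r + 29 = 0
Roots: r = -2 ± 5i (complex conjugates)
General solution: y = e^(-2x)(C₁cos(5x) + C₂sin(5x))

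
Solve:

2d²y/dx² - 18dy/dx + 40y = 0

Characteristic equation: 2r² - 18r + 40 = 0
Divide by 2: r² - 9r + 20 = 0
Roots: r = 4, 5 (distinct real)
General solution: y = C₁e^(4x) + C₂e^(5x)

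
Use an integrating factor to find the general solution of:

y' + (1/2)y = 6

Using integrating factor method:

General solution: y = 12 + Ce^(-x/2)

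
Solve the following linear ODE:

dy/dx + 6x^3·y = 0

Using integrating factor method:

General solution: y = Ce^(-3x^4/2)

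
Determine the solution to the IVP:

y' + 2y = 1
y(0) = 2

General solution: y = 1/2 + Ce^(-2x)
Applying y(0) = 2: C = 2 - 1/2 = 3/2
Particular solution: y = 1/2 + (3/2)e^(-2x)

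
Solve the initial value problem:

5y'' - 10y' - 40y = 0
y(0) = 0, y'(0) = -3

General solution: y = C₁e^(4x) + C₂e^(-2x)
Applying ICs: C₁ = -1/2, C₂ = 1/2
Particular solution: y = -(1/2)e^(4x) + (1/2)e^(-2x)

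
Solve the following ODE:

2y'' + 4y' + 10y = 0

Characteristic equation: 2r² + 4r + 10 = 0
Divide by 2: r² + 2r + 5 = 0
Roots: r = -1 ± 2i (complex conjugates)
General solution: y = e^(-x)(C₁cos(2x) + C₂sin(2x))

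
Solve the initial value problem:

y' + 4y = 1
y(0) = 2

General solution: y = 1/4 + Ce^(-4x)
Applying y(0) = 2: C = 2 - 1/4 = 7/4
Particular solution: y = 1/4 + (7/4)e^(-4x)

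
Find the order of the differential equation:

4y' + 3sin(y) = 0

The order is 1 (highest derivative is of order 1).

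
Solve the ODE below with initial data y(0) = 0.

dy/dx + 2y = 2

General solution: y = 1 + Ce^(-2x)
Applying y(0) = 0: C = 0 - 1 = -1
Particular solution: y = 1 - e^(-2x)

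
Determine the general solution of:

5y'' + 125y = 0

Characteristic equation: 5r² + 125 = 0
Divide by 5: r² + 25 = 0
Roots: r = ±5i (complex conjugates)
General solution: y = C₁cos(5x) + C₂sin(5x)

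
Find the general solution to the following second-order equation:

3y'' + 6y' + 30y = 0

Characteristic equation: 3r² + 6r + 30 = 0
Divide by 3: r² + 2r + 10 = 0
Roots: r = -1 ± 3i (complex conjugates)
General solution: y = e^(-x)(C₁cos(3x) + C₂sin(3x))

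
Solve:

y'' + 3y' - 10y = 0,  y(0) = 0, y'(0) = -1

General solution: y = C₁e^(2x) + C₂e^(-5x)
Applying ICs: C₁ = -1/7, C₂ = 1/7
Particular solution: y = -(1/7)e^(2x) + (1/7)e^(-5x)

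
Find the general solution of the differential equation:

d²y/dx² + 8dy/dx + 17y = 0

Characteristic equation: r² + 8r + 17 = 0
Roots: r = -4 ± i (complex conjugates)
General solution: y = e^(-4x)(C₁cos(x) + C₂sin(x))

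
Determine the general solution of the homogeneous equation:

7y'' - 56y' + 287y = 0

Characteristic equation: 7r² - 56r + 287 = 0
Divide by 7: r² - 8r + 41 = 0
Roots: r = 4 ± 5i (complex conjugates)
General solution: y = e^(4x)(C₁cos(5x) + C₂sin(5x))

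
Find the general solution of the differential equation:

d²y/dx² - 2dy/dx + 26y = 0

Characteristic equation: r² - 2r + 26 = 0
Roots: r = 1 ± 5i (complex conjugates)
General solution: y = e^x(C₁cos(5x) + C₂sin(5x))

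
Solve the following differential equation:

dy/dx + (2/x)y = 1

Using integrating factor method:

General solution: y = (1/3)x + Cx^(-2)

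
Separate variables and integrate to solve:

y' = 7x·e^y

Separating variables and integrating:
-e^(-y) = 7x²/2 + C

General solution: y = -ln(C - 7x²/2)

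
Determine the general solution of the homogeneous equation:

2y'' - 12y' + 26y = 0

Characteristic equation: 2r² - 12r + 26 = 0
Divide by 2: r² - 6r + 13 = 0
Roots: r = 3 ± 2i (complex conjugates)
General solution: y = e^(3x)(C₁cos(2x) + C₂sin(2x))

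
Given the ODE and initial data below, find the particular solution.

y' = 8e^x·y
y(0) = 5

General solution: y = Ce^(8e^x)
Applying IC y(0) = 5:
Particular solution: y = 5e^(8(e^x - 1))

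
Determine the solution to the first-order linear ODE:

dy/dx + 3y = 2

Using integrating factor method:

General solution: y = 2/3 + Ce^(-3x)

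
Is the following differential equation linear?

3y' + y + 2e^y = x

No. Nonlinear (e^y is nonlinear in y)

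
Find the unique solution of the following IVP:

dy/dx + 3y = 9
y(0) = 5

General solution: y = 3 + Ce^(-3x)
Applying y(0) = 5: C = 5 - 3 = 2
Particular solution: y = 3 + 2e^(-3x)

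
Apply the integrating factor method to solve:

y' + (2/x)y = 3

Using integrating factor method:

General solution: y = x + Cx^(-2)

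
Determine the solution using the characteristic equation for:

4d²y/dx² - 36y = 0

Characteristic equation: 4r² - 36 = 0
Divide by 4: r² - 9 = 0
Roots: r = 3, -3 (distinct real)
General solution: y = C₁e^(3x) + C₂e^(-3x)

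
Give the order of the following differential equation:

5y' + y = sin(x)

The order is 1 (highest derivative is of order 1).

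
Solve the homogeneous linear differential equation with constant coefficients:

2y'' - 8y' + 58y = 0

Characteristic equation: 2r² - 8r + 58 = 0
Divide by 2: r² - 4r + 29 = 0
Roots: r = 2 ± 5i (complex conjugates)
General solution: y = e^(2x)(C₁cos(5x) + C₂sin(5x))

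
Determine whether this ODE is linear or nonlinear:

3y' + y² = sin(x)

Nonlinear (y² term)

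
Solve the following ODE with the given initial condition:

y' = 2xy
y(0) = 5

General solution: y = Ce^(x²)
Applying IC y(0) = 5:
Particular solution: y = 5e^(x²)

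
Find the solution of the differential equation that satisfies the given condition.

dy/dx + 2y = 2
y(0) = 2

General solution: y = 1 + Ce^(-2x)
Applying y(0) = 2: C = 2 - 1 = 1
Particular solution: y = 1 + e^(-2x)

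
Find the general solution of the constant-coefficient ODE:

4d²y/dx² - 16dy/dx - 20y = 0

Characteristic equation: 4r² - 16r - 20 = 0
Divide by 4: r² - 4r - 5 = 0
Roots: r = 5, -1 (distinct real)
General solution: y = C₁e^(5x) + C₂e^(-x)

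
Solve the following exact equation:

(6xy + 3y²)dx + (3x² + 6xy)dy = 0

Verify exactness: ∂M/∂y = ∂N/∂x ✓
Find F(x,y) such that ∂F/∂x = M, ∂F/∂y = N
Solution: 3x²y + 3xy² = C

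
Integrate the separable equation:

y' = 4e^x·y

Separating variables and integrating:
ln|y| = 4e^x + C

General solution: y = Ce^(4e^x)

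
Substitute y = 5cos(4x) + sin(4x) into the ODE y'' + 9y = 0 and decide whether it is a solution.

Verification:
y'' = -80cos(4x) - 16sin(4x)
y'' + 9y ≠ 0 (frequency mismatch: got 16 instead of 9)

No, it is not a solution.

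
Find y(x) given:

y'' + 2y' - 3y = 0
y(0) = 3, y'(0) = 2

General solution: y = C₁e^x + C₂e^(-3x)
Applying ICs: C₁ = 11/4, C₂ = 1/4
Particular solution: y = (11/4)e^x + (1/4)e^(-3x)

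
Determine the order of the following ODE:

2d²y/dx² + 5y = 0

The order is 2 (highest derivative is of order 2).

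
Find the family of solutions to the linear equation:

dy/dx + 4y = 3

Using integrating factor method:

General solution: y = 3/4 + Ce^(-4x)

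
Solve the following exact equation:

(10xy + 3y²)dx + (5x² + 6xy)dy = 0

Verify exactness: ∂M/∂y = ∂N/∂x ✓
Find F(x,y) such that ∂F/∂x = M, ∂F/∂y = N
Solution: 5x²y + 3xy² = C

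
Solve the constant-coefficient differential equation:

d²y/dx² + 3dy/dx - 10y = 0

Characteristic equation: r² + 3r - 10 = 0
Roots: r = 2, -5 (distinct real)
General solution: y = C₁e^(2x) + C₂e^(-5x)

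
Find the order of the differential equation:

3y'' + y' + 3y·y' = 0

The order is 2 (highest derivative is of order 2).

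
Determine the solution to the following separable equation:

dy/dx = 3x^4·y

Separating variables and integrating:
ln|y| = 3x^5/5 + C

General solution: y = Ce^(3x^5/5)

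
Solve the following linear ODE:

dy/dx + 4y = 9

Using integrating factor method:

General solution: y = 9/4 + Ce^(-4x)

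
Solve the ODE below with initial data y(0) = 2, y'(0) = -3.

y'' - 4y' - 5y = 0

General solution: y = C₁e^(5x) + C₂e^(-x)
Applying ICs: C₁ = -1/6, C₂ = 13/6
Particular solution: y = -(1/6)e^(5x) + (13/6)e^(-x)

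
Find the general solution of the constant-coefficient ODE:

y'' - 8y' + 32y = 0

Characteristic equation: r² - 8r + 32 = 0
Roots: r = 4 ± 4i (complex conjugates)
General solution: y = e^(4x)(C₁cos(4x) + C₂sin(4x))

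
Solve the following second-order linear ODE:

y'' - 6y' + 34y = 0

Characteristic equation: r² - 6r + 34 = 0
Roots: r = 3 ± 5i (complex conjugates)
General solution: y = e^(3x)(C₁cos(5x) + C₂sin(5x))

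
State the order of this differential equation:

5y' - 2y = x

The order is 1 (highest derivative is of order 1).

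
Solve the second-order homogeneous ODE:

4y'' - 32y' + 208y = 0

Characteristic equation: 4r² - 32r + 208 = 0
Divide by 4: r² - 8r + 52 = 0
Roots: r = 4 ± 6i (complex conjugates)
General solution: y = e^(4x)(C₁cos(6x) + C₂sin(6x))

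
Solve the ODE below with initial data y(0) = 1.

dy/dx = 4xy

General solution: y = Ce^(2x²)
Applying IC y(0) = 1:
Particular solution: y = e^(2x²)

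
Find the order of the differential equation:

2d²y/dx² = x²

The order is 2 (highest derivative is of order 2).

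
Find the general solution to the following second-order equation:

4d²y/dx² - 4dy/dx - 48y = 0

Characteristic equation: 4r² - 4r - 48 = 0
Divide by 4: r² - r - 12 = 0
Roots: r = 4, -3 (distinct real)
General solution: y = C₁e^(4x) + C₂e^(-3x)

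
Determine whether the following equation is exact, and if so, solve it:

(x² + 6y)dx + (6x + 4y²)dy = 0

Verify exactness: ∂M/∂y = ∂N/∂x ✓
Find F(x,y) such that ∂F/∂x = M, ∂F/∂y = N
Solution: x³/3 + 6xy + 4y³/3 = C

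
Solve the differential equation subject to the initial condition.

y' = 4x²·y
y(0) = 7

General solution: y = Ce^(4x³/3)
Applying IC y(0) = 7:
Particular solution: y = 7e^(4x³/3)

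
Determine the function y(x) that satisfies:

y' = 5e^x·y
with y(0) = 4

General solution: y = Ce^(5e^x)
Applying IC y(0) = 4:
Particular solution: y = 4e^(5(e^x - 1))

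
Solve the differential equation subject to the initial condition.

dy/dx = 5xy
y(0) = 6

General solution: y = Ce^(5x²/2)
Applying IC y(0) = 6:
Particular solution: y = 6e^(5x²/2)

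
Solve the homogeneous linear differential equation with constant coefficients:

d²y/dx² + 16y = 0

Characteristic equation: r² + 16 = 0
Roots: r = ±4i (complex conjugates)
General solution: y = C₁cos(4x) + C₂sin(4x)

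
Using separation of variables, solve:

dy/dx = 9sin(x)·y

Separating variables and integrating:
ln|y| = -9cos(x) + C

General solution: y = Ce^(-9cos(x))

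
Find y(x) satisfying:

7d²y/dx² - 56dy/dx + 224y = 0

Characteristic equation: 7r² - 56r + 224 = 0
Divide by 7: r² - 8r + 32 = 0
Roots: r = 4 ± 4i (complex conjugates)
General solution: y = e^(4x)(C₁cos(4x) + C₂sin(4x))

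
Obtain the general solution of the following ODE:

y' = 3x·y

Separating variables and integrating:
ln|y| = 3x^2/2 + C

General solution: y = Ce^(3x^2/2)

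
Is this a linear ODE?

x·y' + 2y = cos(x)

Yes. Linear (y and its derivatives appear to the first power only, no products of y terms)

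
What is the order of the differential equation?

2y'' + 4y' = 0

The order is 2 (highest derivative is of order 2).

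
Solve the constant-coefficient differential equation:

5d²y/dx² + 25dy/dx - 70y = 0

Characteristic equation: 5r² + 25r - 70 = 0
Divide by 5: r² + 5r - 14 = 0
Roots: r = 2, -7 (distinct real)
General solution: y = C₁e^(2x) + C₂e^(-7x)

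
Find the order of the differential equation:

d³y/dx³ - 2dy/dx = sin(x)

The order is 3 (highest derivative is of order 3).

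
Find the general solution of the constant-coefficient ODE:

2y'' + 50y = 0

Characteristic equation: 2r² + 50 = 0
Divide by 2: r² + 25 = 0
Roots: r = ±5i (complex conjugates)
General solution: y = C₁cos(5x) + C₂sin(5x)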